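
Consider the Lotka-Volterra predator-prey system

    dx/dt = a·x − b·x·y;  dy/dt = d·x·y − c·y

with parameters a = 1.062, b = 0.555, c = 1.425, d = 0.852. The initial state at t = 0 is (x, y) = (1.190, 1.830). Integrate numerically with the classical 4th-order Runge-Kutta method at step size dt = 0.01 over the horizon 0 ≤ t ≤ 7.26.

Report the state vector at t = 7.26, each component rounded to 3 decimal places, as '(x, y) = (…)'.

(x, y) = (2.103, 1.466)

t=0.000: state=(1.190, 1.830)
step 1 (dt=0.01): k1=(0.055, -0.752), k2=(0.058, -0.750), k3=(0.058, -0.750), k4=(0.060, -0.748); state += dt/6·(k1+2k2+2k3+k4)
t=0.010: state=(1.191, 1.822)
t=0.020: state=(1.191, 1.815)
t=0.030: state=(1.192, 1.808)
continuing one RK4 step at a time; state shown every 25 steps (Δt=0.25):
t=0.250: state=(1.219, 1.655)
t=0.500: state=(1.277, 1.512)
t=0.750: state=(1.361, 1.401)
t=1.000: state=(1.469, 1.326)
t=1.250: state=(1.599, 1.287)
t=1.500: state=(1.745, 1.286)
t=1.750: state=(1.899, 1.328)
t=2.000: state=(2.049, 1.416)
t=2.250: state=(2.175, 1.556)
t=2.500: state=(2.257, 1.749)
t=2.750: state=(2.272, 1.986)
t=3.000: state=(2.209, 2.245)
t=3.250: state=(2.074, 2.484)
t=3.500: state=(1.892, 2.655)
t=3.750: state=(1.696, 2.724)
t=4.000: state=(1.518, 2.685)
t=4.250: state=(1.375, 2.557)
t=4.500: state=(1.273, 2.373)
t=4.750: state=(1.212, 2.164)
t=5.000: state=(1.188, 1.955)
t=5.250: state=(1.197, 1.764)
t=5.500: state=(1.236, 1.600)
t=5.750: state=(1.304, 1.468)
t=6.000: state=(1.397, 1.370)
t=6.250: state=(1.514, 1.307)
t=6.500: state=(1.650, 1.282)
t=6.750: state=(1.800, 1.296)
t=7.000: state=(1.954, 1.354)
t=7.250: state=(2.098, 1.461)
t=7.260: state=(2.103, 1.466)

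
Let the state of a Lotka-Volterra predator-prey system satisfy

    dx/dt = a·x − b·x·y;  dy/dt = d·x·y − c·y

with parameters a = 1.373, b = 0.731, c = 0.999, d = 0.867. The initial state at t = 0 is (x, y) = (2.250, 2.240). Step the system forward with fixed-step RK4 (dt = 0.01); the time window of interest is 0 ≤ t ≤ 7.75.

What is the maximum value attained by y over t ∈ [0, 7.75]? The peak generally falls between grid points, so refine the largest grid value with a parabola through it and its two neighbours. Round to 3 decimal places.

t=0.000: state=(2.250, 2.240)
step 1 (dt=0.01): k1=(-0.595, 2.132), k2=(-0.612, 2.136), k3=(-0.612, 2.136), k4=(-0.628, 2.140); state += dt/6·(k1+2k2+2k3+k4)
t=0.010: state=(2.244, 2.261)
t=0.020: state=(2.237, 2.283)
t=0.030: state=(2.231, 2.304)
continuing one RK4 step at a time; state shown every 50 steps (Δt=0.5):
t=0.500: state=(1.631, 3.211)
t=1.000: state=(0.944, 3.368)
t=1.500: state=(0.598, 2.824)
t=2.000: state=(0.480, 2.152)
t=2.500: state=(0.482, 1.603)
t=3.000: state=(0.575, 1.219)
t=3.500: state=(0.766, 0.986)
t=4.000: state=(1.085, 0.889)
t=4.500: state=(1.550, 0.950)
t=5.000: state=(2.074, 1.267)
t=5.500: state=(2.294, 2.025)
t=6.000: state=(1.794, 3.053)
t=6.500: state=(1.060, 3.415)
t=7.000: state=(0.646, 2.962)
t=7.500: state=(0.492, 2.286)
t=7.750: state=(0.470, 1.975)
largest grid value and its neighbours: y(0.810)=3.42467, y(0.820)=3.42494, y(0.830)=3.42481
parabola through these three points peaks at t≈0.822 with y≈3.42494

max y = 3.425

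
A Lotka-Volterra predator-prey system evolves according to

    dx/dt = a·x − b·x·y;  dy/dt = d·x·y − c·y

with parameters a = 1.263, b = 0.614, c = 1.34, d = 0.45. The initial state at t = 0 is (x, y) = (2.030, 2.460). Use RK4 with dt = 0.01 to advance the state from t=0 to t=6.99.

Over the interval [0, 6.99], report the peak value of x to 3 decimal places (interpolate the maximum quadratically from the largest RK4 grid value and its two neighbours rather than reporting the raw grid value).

max x = 4.341

t=0.000: state=(2.030, 2.460)
step 1 (dt=0.01): k1=(-0.502, -1.049), k2=(-0.495, -1.050), k3=(-0.495, -1.050), k4=(-0.488, -1.050); state += dt/6·(k1+2k2+2k3+k4)
t=0.010: state=(2.025, 2.450)
t=0.020: state=(2.020, 2.439)
t=0.030: state=(2.016, 2.428)
continuing one RK4 step at a time; state shown every 25 steps (Δt=0.25):
t=0.250: state=(1.947, 2.199)
t=0.500: state=(1.941, 1.956)
t=0.750: state=(2.005, 1.746)
t=1.000: state=(2.131, 1.575)
t=1.250: state=(2.319, 1.447)
t=1.500: state=(2.565, 1.361)
t=1.750: state=(2.864, 1.321)
t=2.000: state=(3.207, 1.329)
t=2.250: state=(3.572, 1.392)
t=2.500: state=(3.920, 1.518)
t=2.750: state=(4.198, 1.717)
t=3.000: state=(4.336, 1.988)
t=3.250: state=(4.276, 2.313)
t=3.500: state=(4.008, 2.641)
t=3.750: state=(3.587, 2.899)
t=4.000: state=(3.116, 3.024)
t=4.250: state=(2.687, 2.996)
t=4.500: state=(2.351, 2.842)
t=4.750: state=(2.120, 2.612)
t=5.000: state=(1.986, 2.352)
t=5.250: state=(1.936, 2.096)
t=5.500: state=(1.960, 1.865)
t=5.750: state=(2.049, 1.671)
t=6.000: state=(2.201, 1.517)
t=6.250: state=(2.413, 1.406)
t=6.500: state=(2.682, 1.339)
t=6.750: state=(3.001, 1.318)
t=6.990: state=(3.342, 1.346)
largest grid value and its neighbours: x(3.050)=4.34107, x(3.060)=4.34110, x(3.070)=4.34079
parabola through these three points peaks at t≈3.056 with x≈4.34112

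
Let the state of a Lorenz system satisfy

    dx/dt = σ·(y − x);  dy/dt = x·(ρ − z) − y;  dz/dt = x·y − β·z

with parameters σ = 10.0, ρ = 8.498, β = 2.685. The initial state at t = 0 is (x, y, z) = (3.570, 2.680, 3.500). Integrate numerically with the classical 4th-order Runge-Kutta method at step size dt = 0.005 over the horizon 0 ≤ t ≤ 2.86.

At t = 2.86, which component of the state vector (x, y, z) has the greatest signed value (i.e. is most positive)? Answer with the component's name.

largest component: z

t=0.000: state=(3.570, 2.680, 3.500)
step 1 (dt=0.005): k1=(-8.900, 15.163, 0.170), k2=(-8.298, 15.012, 0.244), k3=(-8.317, 15.019, 0.246), k4=(-7.733, 14.876, 0.320); state += dt/6·(k1+2k2+2k3+k4)
t=0.005: state=(3.528, 2.755, 3.501)
t=0.010: state=(3.493, 2.829, 3.503)
t=0.015: state=(3.462, 2.901, 3.506)
continuing one RK4 step at a time; state shown every 20 steps (Δt=0.1):
t=0.100: state=(3.516, 4.034, 3.699)
t=0.200: state=(4.312, 5.299, 4.440)
t=0.300: state=(5.342, 6.335, 5.903)
t=0.400: state=(6.125, 6.610, 7.850)
t=0.500: state=(6.196, 5.843, 9.437)
t=0.600: state=(5.508, 4.574, 9.897)
t=0.700: state=(4.523, 3.574, 9.330)
t=0.800: state=(3.723, 3.100, 8.311)
t=0.900: state=(3.290, 3.040, 7.278)
t=1.000: state=(3.201, 3.260, 6.449)
t=1.100: state=(3.384, 3.680, 5.927)
t=1.200: state=(3.772, 4.241, 5.775)
t=1.300: state=(4.292, 4.843, 6.031)
t=1.400: state=(4.829, 5.324, 6.665)
t=1.500: state=(5.224, 5.492, 7.509)
t=1.600: state=(5.329, 5.265, 8.256)
t=1.700: state=(5.115, 4.774, 8.620)
t=1.800: state=(4.708, 4.267, 8.530)
t=1.900: state=(4.293, 3.927, 8.124)
t=2.000: state=(4.005, 3.802, 7.603)
t=2.100: state=(3.893, 3.868, 7.131)
t=2.200: state=(3.947, 4.075, 6.812)
t=2.300: state=(4.132, 4.363, 6.702)
t=2.400: state=(4.389, 4.660, 6.814)
t=2.500: state=(4.647, 4.881, 7.110)
t=2.600: state=(4.831, 4.956, 7.492)
t=2.700: state=(4.885, 4.867, 7.831)
t=2.800: state=(4.802, 4.661, 8.015)
t=2.860: state=(4.703, 4.520, 8.031)
compare at T: x=4.703, y=4.520, z=8.031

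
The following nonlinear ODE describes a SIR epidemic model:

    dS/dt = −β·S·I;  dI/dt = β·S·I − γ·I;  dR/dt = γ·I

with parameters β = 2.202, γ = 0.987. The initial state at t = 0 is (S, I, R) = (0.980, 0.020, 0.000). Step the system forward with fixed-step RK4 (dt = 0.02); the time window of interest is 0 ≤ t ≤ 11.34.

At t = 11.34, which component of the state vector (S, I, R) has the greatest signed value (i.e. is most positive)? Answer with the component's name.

largest component: R

t=0.000: state=(0.980, 0.020, 0.000)
step 1 (dt=0.02): k1=(-0.043, 0.023, 0.020), k2=(-0.044, 0.024, 0.020), k3=(-0.044, 0.024, 0.020), k4=(-0.044, 0.024, 0.020); state += dt/6·(k1+2k2+2k3+k4)
t=0.020: state=(0.979, 0.020, 0.000)
t=0.040: state=(0.978, 0.021, 0.001)
t=0.060: state=(0.977, 0.021, 0.001)
continuing one RK4 step at a time; state shown every 25 steps (Δt=0.5):
t=0.500: state=(0.951, 0.035, 0.013)
t=1.000: state=(0.903, 0.060, 0.036)
t=1.500: state=(0.830, 0.096, 0.074)
t=2.000: state=(0.730, 0.138, 0.132)
t=2.500: state=(0.613, 0.177, 0.210)
t=3.000: state=(0.498, 0.199, 0.304)
t=3.500: state=(0.399, 0.198, 0.402)
t=4.000: state=(0.324, 0.180, 0.496)
t=4.500: state=(0.270, 0.152, 0.578)
t=5.000: state=(0.232, 0.122, 0.646)
t=5.500: state=(0.206, 0.095, 0.699)
t=6.000: state=(0.188, 0.072, 0.740)
t=6.500: state=(0.175, 0.054, 0.771)
t=7.000: state=(0.167, 0.039, 0.794)
t=7.500: state=(0.161, 0.029, 0.810)
t=8.000: state=(0.156, 0.021, 0.823)
t=8.500: state=(0.153, 0.015, 0.832)
t=9.000: state=(0.151, 0.011, 0.838)
t=9.500: state=(0.150, 0.008, 0.843)
t=10.000: state=(0.148, 0.006, 0.846)
t=10.500: state=(0.148, 0.004, 0.848)
t=11.000: state=(0.147, 0.003, 0.850)
t=11.340: state=(0.147, 0.002, 0.851)
compare at T: S=0.147, I=0.002, R=0.851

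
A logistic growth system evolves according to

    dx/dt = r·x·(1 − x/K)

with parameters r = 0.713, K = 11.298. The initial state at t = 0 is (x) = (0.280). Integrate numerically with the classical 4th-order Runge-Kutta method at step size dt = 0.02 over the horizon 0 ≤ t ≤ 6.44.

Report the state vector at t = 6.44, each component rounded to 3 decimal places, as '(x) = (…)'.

(x) = (8.077)

t=0.000: state=(0.280)
step 1 (dt=0.02): k1=(0.195), k2=(0.196), k3=(0.196), k4=(0.197); state += dt/6·(k1+2k2+2k3+k4)
t=0.020: state=(0.284)
t=0.040: state=(0.288)
t=0.060: state=(0.292)
continuing one RK4 step at a time; state shown every 25 steps (Δt=0.5):
t=0.500: state=(0.396)
t=1.000: state=(0.557)
t=1.500: state=(0.779)
t=2.000: state=(1.081)
t=2.500: state=(1.483)
t=3.000: state=(2.005)
t=3.500: state=(2.662)
t=4.000: state=(3.453)
t=4.500: state=(4.361)
t=5.000: state=(5.346)
t=5.500: state=(6.349)
t=6.000: state=(7.309)
t=6.440: state=(8.077)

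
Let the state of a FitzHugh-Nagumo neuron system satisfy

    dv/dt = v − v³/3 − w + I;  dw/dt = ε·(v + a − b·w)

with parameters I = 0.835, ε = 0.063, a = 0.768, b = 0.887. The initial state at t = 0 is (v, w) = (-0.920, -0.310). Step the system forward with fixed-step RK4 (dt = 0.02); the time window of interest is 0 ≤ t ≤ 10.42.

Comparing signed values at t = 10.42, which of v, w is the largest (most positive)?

t=0.000: state=(-0.920, -0.310)
step 1 (dt=0.02): k1=(0.485, 0.008), k2=(0.485, 0.008), k3=(0.485, 0.008), k4=(0.486, 0.008); state += dt/6·(k1+2k2+2k3+k4)
t=0.020: state=(-0.910, -0.310)
t=0.040: state=(-0.901, -0.310)
t=0.060: state=(-0.891, -0.309)
continuing one RK4 step at a time; state shown every 25 steps (Δt=0.5):
t=0.500: state=(-0.660, -0.302)
t=1.000: state=(-0.323, -0.286)
t=1.500: state=(0.188, -0.257)
t=2.000: state=(0.957, -0.208)
t=2.500: state=(1.694, -0.137)
t=3.000: state=(1.990, -0.051)
t=3.500: state=(2.040, 0.037)
t=4.000: state=(2.028, 0.123)
t=4.500: state=(2.004, 0.207)
t=5.000: state=(1.978, 0.287)
t=5.500: state=(1.951, 0.364)
t=6.000: state=(1.924, 0.438)
t=6.500: state=(1.898, 0.509)
t=7.000: state=(1.871, 0.577)
t=7.500: state=(1.844, 0.643)
t=8.000: state=(1.817, 0.706)
t=8.500: state=(1.790, 0.766)
t=9.000: state=(1.763, 0.824)
t=9.500: state=(1.737, 0.880)
t=10.000: state=(1.710, 0.933)
t=10.420: state=(1.687, 0.976)
compare at T: v=1.687, w=0.976

largest component: v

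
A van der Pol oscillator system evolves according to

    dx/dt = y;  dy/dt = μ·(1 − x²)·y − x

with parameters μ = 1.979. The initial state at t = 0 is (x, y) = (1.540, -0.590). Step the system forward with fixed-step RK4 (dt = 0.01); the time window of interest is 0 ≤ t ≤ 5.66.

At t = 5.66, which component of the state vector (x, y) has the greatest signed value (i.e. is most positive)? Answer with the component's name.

largest component: y

t=0.000: state=(1.540, -0.590)
step 1 (dt=0.01): k1=(-0.590, 0.061), k2=(-0.590, 0.053), k3=(-0.590, 0.053), k4=(-0.589, 0.045); state += dt/6·(k1+2k2+2k3+k4)
t=0.010: state=(1.534, -0.589)
t=0.020: state=(1.528, -0.589)
t=0.030: state=(1.522, -0.589)
continuing one RK4 step at a time; state shown every 20 steps (Δt=0.2):
t=0.200: state=(1.421, -0.606)
t=0.400: state=(1.295, -0.666)
t=0.600: state=(1.152, -0.770)
t=0.800: state=(0.983, -0.937)
t=1.000: state=(0.770, -1.209)
t=1.200: state=(0.487, -1.672)
t=1.400: state=(0.080, -2.461)
t=1.600: state=(-0.518, -3.511)
t=1.800: state=(-1.261, -3.573)
t=2.000: state=(-1.809, -1.763)
t=2.200: state=(-2.003, -0.367)
t=2.400: state=(-2.017, 0.125)
t=2.600: state=(-1.975, 0.273)
t=2.800: state=(-1.914, 0.328)
t=3.000: state=(-1.845, 0.359)
t=3.200: state=(-1.771, 0.386)
t=3.400: state=(-1.690, 0.416)
t=3.600: state=(-1.604, 0.452)
t=3.800: state=(-1.509, 0.497)
t=4.000: state=(-1.404, 0.555)
t=4.200: state=(-1.286, 0.634)
t=4.400: state=(-1.148, 0.747)
t=4.600: state=(-0.983, 0.915)
t=4.800: state=(-0.776, 1.184)
t=5.000: state=(-0.498, 1.636)
t=5.200: state=(-0.100, 2.405)
t=5.400: state=(0.485, 3.452)
t=5.600: state=(1.224, 3.609)
t=5.660: state=(1.430, 3.218)
compare at T: x=1.430, y=3.218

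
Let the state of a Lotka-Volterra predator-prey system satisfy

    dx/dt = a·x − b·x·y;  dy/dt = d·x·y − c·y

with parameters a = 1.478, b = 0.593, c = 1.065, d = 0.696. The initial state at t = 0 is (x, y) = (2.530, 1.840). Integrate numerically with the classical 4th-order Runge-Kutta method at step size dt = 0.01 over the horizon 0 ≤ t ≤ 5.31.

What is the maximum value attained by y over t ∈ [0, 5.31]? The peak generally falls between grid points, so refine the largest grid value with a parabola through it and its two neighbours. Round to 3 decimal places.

max y = 4.119

t=0.000: state=(2.530, 1.840)
step 1 (dt=0.01): k1=(0.979, 1.280), k2=(0.971, 1.291), k3=(0.971, 1.291), k4=(0.963, 1.302); state += dt/6·(k1+2k2+2k3+k4)
t=0.010: state=(2.540, 1.853)
t=0.020: state=(2.549, 1.866)
t=0.030: state=(2.559, 1.879)
continuing one RK4 step at a time; state shown every 20 steps (Δt=0.2):
t=0.200: state=(2.688, 2.140)
t=0.400: state=(2.741, 2.527)
t=0.600: state=(2.659, 2.979)
t=0.800: state=(2.441, 3.438)
t=1.000: state=(2.131, 3.822)
t=1.200: state=(1.791, 4.059)
t=1.400: state=(1.480, 4.116)
t=1.600: state=(1.227, 4.013)
t=1.800: state=(1.037, 3.794)
t=2.000: state=(0.903, 3.507)
t=2.200: state=(0.816, 3.193)
t=2.400: state=(0.765, 2.879)
t=2.600: state=(0.744, 2.584)
t=2.800: state=(0.748, 2.316)
t=3.000: state=(0.774, 2.080)
t=3.200: state=(0.823, 1.878)
t=3.400: state=(0.895, 1.710)
t=3.600: state=(0.990, 1.576)
t=3.800: state=(1.111, 1.473)
t=4.000: state=(1.259, 1.404)
t=4.200: state=(1.436, 1.368)
t=4.400: state=(1.641, 1.369)
t=4.600: state=(1.871, 1.413)
t=4.800: state=(2.116, 1.507)
t=5.000: state=(2.358, 1.663)
t=5.200: state=(2.569, 1.895)
t=5.310: state=(2.657, 2.059)
largest grid value and its neighbours: y(1.360)=4.11872, y(1.370)=4.11873, y(1.380)=4.11833
parabola through these three points peaks at t≈1.365 with y≈4.11878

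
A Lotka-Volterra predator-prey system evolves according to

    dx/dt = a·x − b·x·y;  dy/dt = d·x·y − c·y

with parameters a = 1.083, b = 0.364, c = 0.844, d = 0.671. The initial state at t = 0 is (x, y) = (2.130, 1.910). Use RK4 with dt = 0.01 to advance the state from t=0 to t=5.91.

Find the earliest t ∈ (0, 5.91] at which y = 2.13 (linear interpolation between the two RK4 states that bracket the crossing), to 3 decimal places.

t=0.000: state=(2.130, 1.910)
step 1 (dt=0.01): k1=(0.826, 1.118), k2=(0.823, 1.126), k3=(0.823, 1.126), k4=(0.820, 1.135); state += dt/6·(k1+2k2+2k3+k4)
t=0.010: state=(2.138, 1.921)
t=0.020: state=(2.146, 1.933)
t=0.030: state=(2.155, 1.944)
t=0.170: state=(2.261, 2.126)
next step: t=0.180: state=(2.268, 2.140) — y has crossed 2.13
linear interpolation between t=0.170 (2.12601) and t=0.180 (2.14041) → t≈0.173

t = 0.173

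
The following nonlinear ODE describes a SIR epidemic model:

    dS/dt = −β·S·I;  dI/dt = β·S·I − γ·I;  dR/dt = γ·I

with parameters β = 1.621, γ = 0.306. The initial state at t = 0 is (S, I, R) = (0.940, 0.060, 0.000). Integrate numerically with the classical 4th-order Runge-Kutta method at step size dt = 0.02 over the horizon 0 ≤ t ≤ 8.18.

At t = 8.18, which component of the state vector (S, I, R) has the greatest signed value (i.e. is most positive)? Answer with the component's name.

t=0.000: state=(0.940, 0.060, 0.000)
step 1 (dt=0.02): k1=(-0.091, 0.073, 0.018), k2=(-0.092, 0.074, 0.019), k3=(-0.092, 0.074, 0.019), k4=(-0.093, 0.075, 0.019); state += dt/6·(k1+2k2+2k3+k4)
t=0.020: state=(0.938, 0.061, 0.000)
t=0.040: state=(0.936, 0.063, 0.001)
t=0.060: state=(0.934, 0.065, 0.001)
continuing one RK4 step at a time; state shown every 25 steps (Δt=0.5):
t=0.500: state=(0.880, 0.108, 0.013)
t=1.000: state=(0.784, 0.182, 0.034)
t=1.500: state=(0.651, 0.280, 0.069)
t=2.000: state=(0.497, 0.383, 0.120)
t=2.500: state=(0.352, 0.463, 0.185)
t=3.000: state=(0.237, 0.503, 0.260)
t=3.500: state=(0.157, 0.505, 0.337)
t=4.000: state=(0.105, 0.482, 0.413)
t=4.500: state=(0.072, 0.444, 0.484)
t=5.000: state=(0.051, 0.400, 0.549)
t=5.500: state=(0.038, 0.356, 0.606)
t=6.000: state=(0.029, 0.314, 0.658)
t=6.500: state=(0.023, 0.275, 0.702)
t=7.000: state=(0.018, 0.240, 0.742)
t=7.500: state=(0.015, 0.209, 0.776)
t=8.000: state=(0.013, 0.181, 0.806)
t=8.180: state=(0.013, 0.172, 0.816)
compare at T: S=0.013, I=0.172, R=0.816

largest component: R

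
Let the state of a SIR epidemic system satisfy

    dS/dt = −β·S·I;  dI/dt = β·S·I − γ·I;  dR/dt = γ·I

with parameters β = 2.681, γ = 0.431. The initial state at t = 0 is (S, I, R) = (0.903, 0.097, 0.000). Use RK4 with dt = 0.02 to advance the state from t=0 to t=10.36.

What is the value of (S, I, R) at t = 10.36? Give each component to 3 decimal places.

t=0.000: state=(0.903, 0.097, 0.000)
step 1 (dt=0.02): k1=(-0.235, 0.193, 0.042), k2=(-0.239, 0.196, 0.043), k3=(-0.239, 0.196, 0.043), k4=(-0.243, 0.200, 0.043); state += dt/6·(k1+2k2+2k3+k4)
t=0.020: state=(0.898, 0.101, 0.001)
t=0.040: state=(0.893, 0.105, 0.002)
t=0.060: state=(0.888, 0.109, 0.003)
continuing one RK4 step at a time; state shown every 25 steps (Δt=0.5):
t=0.500: state=(0.729, 0.237, 0.034)
t=1.000: state=(0.467, 0.427, 0.106)
t=1.500: state=(0.240, 0.547, 0.213)
t=2.000: state=(0.114, 0.553, 0.333)
t=2.500: state=(0.056, 0.497, 0.447)
t=3.000: state=(0.030, 0.424, 0.546)
t=3.500: state=(0.018, 0.352, 0.630)
t=4.000: state=(0.012, 0.290, 0.699)
t=4.500: state=(0.008, 0.237, 0.755)
t=5.000: state=(0.006, 0.192, 0.801)
t=5.500: state=(0.005, 0.156, 0.839)
t=6.000: state=(0.004, 0.127, 0.869)
t=6.500: state=(0.003, 0.103, 0.894)
t=7.000: state=(0.003, 0.083, 0.914)
t=7.500: state=(0.003, 0.067, 0.930)
t=8.000: state=(0.003, 0.054, 0.943)
t=8.500: state=(0.002, 0.044, 0.954)
t=9.000: state=(0.002, 0.036, 0.962)
t=9.500: state=(0.002, 0.029, 0.969)
t=10.000: state=(0.002, 0.023, 0.975)
t=10.360: state=(0.002, 0.020, 0.978)

(S, I, R) = (0.002, 0.020, 0.978)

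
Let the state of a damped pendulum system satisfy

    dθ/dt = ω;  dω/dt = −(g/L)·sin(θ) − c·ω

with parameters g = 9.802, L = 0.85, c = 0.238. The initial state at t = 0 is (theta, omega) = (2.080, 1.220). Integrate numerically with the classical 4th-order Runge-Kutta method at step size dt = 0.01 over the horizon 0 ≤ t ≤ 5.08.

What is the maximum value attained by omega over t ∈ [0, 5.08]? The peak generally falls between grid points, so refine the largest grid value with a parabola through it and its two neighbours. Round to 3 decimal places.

t=0.000: state=(2.080, 1.220)
step 1 (dt=0.01): k1=(1.220, -10.359), k2=(1.168, -10.312), k3=(1.168, -10.314), k4=(1.117, -10.268); state += dt/6·(k1+2k2+2k3+k4)
t=0.010: state=(2.092, 1.117)
t=0.020: state=(2.102, 1.015)
t=0.030: state=(2.112, 0.913)
continuing one RK4 step at a time; state shown every 20 steps (Δt=0.2):
t=0.200: state=(2.126, -0.739)
t=0.400: state=(1.780, -2.756)
t=0.600: state=(1.018, -4.804)
t=0.800: state=(-0.058, -5.588)
t=1.000: state=(-1.060, -4.131)
t=1.200: state=(-1.651, -1.752)
t=1.400: state=(-1.769, 0.544)
t=1.600: state=(-1.438, 2.755)
t=1.800: state=(-0.690, 4.580)
t=2.000: state=(0.285, 4.802)
t=2.200: state=(1.100, 3.128)
t=2.400: state=(1.495, 0.806)
t=2.600: state=(1.426, -1.477)
t=2.800: state=(0.920, -3.489)
t=3.000: state=(0.102, -4.422)
t=3.200: state=(-0.721, -3.510)
t=3.400: state=(-1.227, -1.460)
t=3.600: state=(-1.294, 0.776)
t=3.800: state=(-0.931, 2.779)
t=4.000: state=(-0.240, 3.900)
t=4.200: state=(0.517, 3.390)
t=4.400: state=(1.031, 1.625)
t=4.600: state=(1.146, -0.480)
t=4.800: state=(0.852, -2.381)
t=5.000: state=(0.248, -3.459)
t=5.080: state=(-0.032, -3.491)
largest grid value and its neighbours: omega(1.910)=4.97350, omega(1.920)=4.97705, omega(1.930)=4.97490
parabola through these three points peaks at t≈1.921 with omega≈4.97710

max omega = 4.977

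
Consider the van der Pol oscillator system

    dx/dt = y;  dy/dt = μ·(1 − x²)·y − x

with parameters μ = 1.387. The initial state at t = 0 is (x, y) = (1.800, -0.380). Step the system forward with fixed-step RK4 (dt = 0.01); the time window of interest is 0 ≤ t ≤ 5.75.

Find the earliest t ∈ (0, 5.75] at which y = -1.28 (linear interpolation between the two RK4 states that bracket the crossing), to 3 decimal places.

t=0.000: state=(1.800, -0.380)
step 1 (dt=0.01): k1=(-0.380, -0.619), k2=(-0.383, -0.611), k3=(-0.383, -0.612), k4=(-0.386, -0.604); state += dt/6·(k1+2k2+2k3+k4)
t=0.010: state=(1.796, -0.386)
t=0.020: state=(1.792, -0.392)
t=0.030: state=(1.788, -0.398)
continuing one RK4 step at a time; state shown every 20 steps (Δt=0.2):
t=0.200: state=(1.713, -0.481)
t=0.400: state=(1.609, -0.559)
t=0.600: state=(1.490, -0.637)
t=0.800: state=(1.354, -0.728)
t=1.000: state=(1.197, -0.847)
t=1.200: state=(1.012, -1.012)
t=1.400: state=(0.787, -1.250)
t=1.420: state=(0.762, -1.280)
next step: t=1.430: state=(0.749, -1.295) — y has crossed -1.28
linear interpolation between t=1.420 (-1.27996) and t=1.430 (-1.29518) → t≈1.420

t = 1.420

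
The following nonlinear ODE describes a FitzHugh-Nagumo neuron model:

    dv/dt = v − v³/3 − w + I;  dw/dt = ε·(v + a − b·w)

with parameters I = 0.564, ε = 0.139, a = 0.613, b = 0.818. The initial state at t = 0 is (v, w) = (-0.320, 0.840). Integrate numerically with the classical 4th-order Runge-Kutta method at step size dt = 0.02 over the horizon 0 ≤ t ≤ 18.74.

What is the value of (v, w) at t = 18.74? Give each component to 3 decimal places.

t=0.000: state=(-0.320, 0.840)
step 1 (dt=0.02): k1=(-0.585, -0.055), k2=(-0.590, -0.056), k3=(-0.590, -0.056), k4=(-0.595, -0.056); state += dt/6·(k1+2k2+2k3+k4)
t=0.020: state=(-0.332, 0.839)
t=0.040: state=(-0.344, 0.838)
t=0.060: state=(-0.356, 0.837)
continuing one RK4 step at a time; state shown every 50 steps (Δt=1):
t=1.000: state=(-1.095, 0.739)
t=2.000: state=(-1.620, 0.554)
t=3.000: state=(-1.652, 0.357)
t=4.000: state=(-1.570, 0.188)
t=5.000: state=(-1.469, 0.048)
t=6.000: state=(-1.364, -0.062)
t=7.000: state=(-1.253, -0.147)
t=8.000: state=(-1.135, -0.207)
t=9.000: state=(-1.003, -0.245)
t=10.000: state=(-0.844, -0.260)
t=11.000: state=(-0.627, -0.249)
t=12.000: state=(-0.258, -0.202)
t=13.000: state=(0.539, -0.087)
t=14.000: state=(1.616, 0.152)
t=15.000: state=(1.806, 0.448)
t=16.000: state=(1.715, 0.713)
t=17.000: state=(1.594, 0.934)
t=18.000: state=(1.464, 1.115)
t=18.740: state=(1.363, 1.225)

(v, w) = (1.363, 1.225)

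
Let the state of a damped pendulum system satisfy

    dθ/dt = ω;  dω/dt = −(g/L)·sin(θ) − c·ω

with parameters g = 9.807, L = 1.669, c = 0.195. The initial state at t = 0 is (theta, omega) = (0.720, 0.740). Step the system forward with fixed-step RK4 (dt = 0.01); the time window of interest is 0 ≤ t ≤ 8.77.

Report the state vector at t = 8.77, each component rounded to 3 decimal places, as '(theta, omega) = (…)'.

t=0.000: state=(0.720, 0.740)
step 1 (dt=0.01): k1=(0.740, -4.019), k2=(0.720, -4.031), k3=(0.720, -4.031), k4=(0.700, -4.043); state += dt/6·(k1+2k2+2k3+k4)
t=0.010: state=(0.727, 0.700)
t=0.020: state=(0.734, 0.659)
t=0.030: state=(0.740, 0.618)
continuing one RK4 step at a time; state shown every 50 steps (Δt=0.5):
t=0.500: state=(0.584, -1.199)
t=1.000: state=(-0.218, -1.613)
t=1.500: state=(-0.686, -0.082)
t=2.000: state=(-0.310, 1.400)
t=2.500: state=(0.400, 1.095)
t=3.000: state=(0.567, -0.471)
t=3.500: state=(0.047, -1.350)
t=4.000: state=(-0.481, -0.520)
t=4.500: state=(-0.384, 0.844)
t=5.000: state=(0.166, 1.080)
t=5.500: state=(0.463, -0.013)
t=6.000: state=(0.175, -0.990)
t=6.500: state=(-0.300, -0.676)
t=7.000: state=(-0.365, 0.425)
t=7.500: state=(0.018, 0.914)
t=8.000: state=(0.344, 0.240)
t=8.500: state=(0.220, -0.661)
t=8.770: state=(0.014, -0.811)

(theta, omega) = (0.014, -0.811)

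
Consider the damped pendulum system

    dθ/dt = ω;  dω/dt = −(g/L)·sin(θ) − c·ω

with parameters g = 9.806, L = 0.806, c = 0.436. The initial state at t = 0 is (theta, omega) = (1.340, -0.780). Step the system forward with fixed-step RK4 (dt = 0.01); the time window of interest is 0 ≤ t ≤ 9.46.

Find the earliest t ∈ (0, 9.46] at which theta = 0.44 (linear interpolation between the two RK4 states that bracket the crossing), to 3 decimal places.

t=0.000: state=(1.340, -0.780)
step 1 (dt=0.01): k1=(-0.780, -11.504), k2=(-0.838, -11.468), k3=(-0.837, -11.467), k4=(-0.895, -11.430); state += dt/6·(k1+2k2+2k3+k4)
t=0.010: state=(1.332, -0.895)
t=0.020: state=(1.322, -1.009)
t=0.030: state=(1.311, -1.122)
t=0.350: state=(0.455, -3.833)
next step: t=0.360: state=(0.417, -3.868) — theta has crossed 0.44
linear interpolation between t=0.350 (0.45531) and t=0.360 (0.41681) → t≈0.354

t = 0.354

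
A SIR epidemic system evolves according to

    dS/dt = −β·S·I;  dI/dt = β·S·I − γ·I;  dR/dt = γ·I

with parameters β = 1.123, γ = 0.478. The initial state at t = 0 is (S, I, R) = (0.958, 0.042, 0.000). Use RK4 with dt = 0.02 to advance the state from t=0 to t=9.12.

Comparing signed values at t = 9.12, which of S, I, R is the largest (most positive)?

t=0.000: state=(0.958, 0.042, 0.000)
step 1 (dt=0.02): k1=(-0.045, 0.025, 0.020), k2=(-0.045, 0.025, 0.020), k3=(-0.045, 0.025, 0.020), k4=(-0.046, 0.025, 0.020); state += dt/6·(k1+2k2+2k3+k4)
t=0.020: state=(0.957, 0.043, 0.000)
t=0.040: state=(0.956, 0.043, 0.001)
t=0.060: state=(0.955, 0.044, 0.001)
continuing one RK4 step at a time; state shown every 25 steps (Δt=0.5):
t=0.500: state=(0.932, 0.056, 0.012)
t=1.000: state=(0.899, 0.074, 0.027)
t=1.500: state=(0.857, 0.096, 0.047)
t=2.000: state=(0.807, 0.120, 0.073)
t=2.500: state=(0.749, 0.146, 0.105)
t=3.000: state=(0.685, 0.172, 0.143)
t=3.500: state=(0.617, 0.196, 0.187)
t=4.000: state=(0.550, 0.214, 0.236)
t=4.500: state=(0.486, 0.225, 0.289)
t=5.000: state=(0.428, 0.229, 0.343)
t=5.500: state=(0.376, 0.226, 0.398)
t=6.000: state=(0.332, 0.217, 0.451)
t=6.500: state=(0.295, 0.204, 0.501)
t=7.000: state=(0.264, 0.188, 0.548)
t=7.500: state=(0.239, 0.170, 0.591)
t=8.000: state=(0.218, 0.152, 0.629)
t=8.500: state=(0.202, 0.135, 0.663)
t=9.000: state=(0.188, 0.119, 0.694)
t=9.120: state=(0.185, 0.115, 0.700)
compare at T: S=0.185, I=0.115, R=0.700

largest component: R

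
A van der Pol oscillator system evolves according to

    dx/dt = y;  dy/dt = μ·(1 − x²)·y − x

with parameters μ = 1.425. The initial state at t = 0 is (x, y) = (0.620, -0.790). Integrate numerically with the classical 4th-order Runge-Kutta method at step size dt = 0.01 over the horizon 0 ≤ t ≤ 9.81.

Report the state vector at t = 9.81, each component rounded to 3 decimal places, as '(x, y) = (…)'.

(x, y) = (-1.360, 0.724)

t=0.000: state=(0.620, -0.790)
step 1 (dt=0.01): k1=(-0.790, -1.313), k2=(-0.797, -1.320), k3=(-0.797, -1.320), k4=(-0.803, -1.328); state += dt/6·(k1+2k2+2k3+k4)
t=0.010: state=(0.612, -0.803)
t=0.020: state=(0.604, -0.817)
t=0.030: state=(0.596, -0.830)
continuing one RK4 step at a time; state shown every 50 steps (Δt=0.5):
t=0.500: state=(0.020, -1.711)
t=1.000: state=(-1.100, -2.422)
t=1.500: state=(-1.829, -0.410)
t=2.000: state=(-1.786, 0.371)
t=2.500: state=(-1.541, 0.589)
t=3.000: state=(-1.190, 0.839)
t=3.500: state=(-0.651, 1.410)
t=4.000: state=(0.368, 2.808)
t=4.500: state=(1.747, 1.710)
t=5.000: state=(2.002, -0.180)
t=5.500: state=(1.823, -0.464)
t=6.000: state=(1.557, -0.605)
t=6.500: state=(1.203, -0.839)
t=7.000: state=(0.667, -1.396)
t=7.500: state=(-0.341, -2.782)
t=8.000: state=(-1.732, -1.777)
t=8.500: state=(-2.005, 0.169)
t=9.000: state=(-1.829, 0.461)
t=9.500: state=(-1.564, 0.601)
t=9.810: state=(-1.360, 0.724)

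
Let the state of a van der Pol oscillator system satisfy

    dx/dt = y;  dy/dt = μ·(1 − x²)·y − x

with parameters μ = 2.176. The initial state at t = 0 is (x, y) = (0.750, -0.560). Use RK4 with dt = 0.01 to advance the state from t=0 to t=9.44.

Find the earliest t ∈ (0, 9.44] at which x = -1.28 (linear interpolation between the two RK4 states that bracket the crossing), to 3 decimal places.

t=0.000: state=(0.750, -0.560)
step 1 (dt=0.01): k1=(-0.560, -1.283), k2=(-0.566, -1.292), k3=(-0.566, -1.292), k4=(-0.573, -1.300); state += dt/6·(k1+2k2+2k3+k4)
t=0.010: state=(0.744, -0.573)
t=0.020: state=(0.739, -0.586)
t=0.030: state=(0.733, -0.599)
continuing one RK4 step at a time; state shown every 50 steps (Δt=0.5):
t=0.500: state=(0.250, -1.625)
t=1.000: state=(-1.105, -3.414)
t=1.050: state=(-1.271, -3.205)
next step: t=1.060: state=(-1.303, -3.146) — x has crossed -1.28
linear interpolation between t=1.050 (-1.27118) and t=1.060 (-1.30294) → t≈1.053

t = 1.053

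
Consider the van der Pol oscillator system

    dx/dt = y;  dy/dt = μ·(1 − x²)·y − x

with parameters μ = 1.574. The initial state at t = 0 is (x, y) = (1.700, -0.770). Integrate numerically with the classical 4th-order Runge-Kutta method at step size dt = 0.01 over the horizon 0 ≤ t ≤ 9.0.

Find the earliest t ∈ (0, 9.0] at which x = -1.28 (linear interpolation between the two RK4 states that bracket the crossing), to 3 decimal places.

t = 1.934

t=0.000: state=(1.700, -0.770)
step 1 (dt=0.01): k1=(-0.770, 0.591), k2=(-0.767, 0.570), k3=(-0.767, 0.570), k4=(-0.764, 0.550); state += dt/6·(k1+2k2+2k3+k4)
t=0.010: state=(1.692, -0.764)
t=0.020: state=(1.685, -0.759)
t=0.030: state=(1.677, -0.754)
continuing one RK4 step at a time; state shown every 50 steps (Δt=0.5):
t=0.500: state=(1.333, -0.772)
t=1.000: state=(0.869, -1.162)
t=1.500: state=(0.037, -2.378)
t=1.930: state=(-1.267, -3.113)
next step: t=1.940: state=(-1.298, -3.069) — x has crossed -1.28
linear interpolation between t=1.930 (-1.26728) and t=1.940 (-1.29820) → t≈1.934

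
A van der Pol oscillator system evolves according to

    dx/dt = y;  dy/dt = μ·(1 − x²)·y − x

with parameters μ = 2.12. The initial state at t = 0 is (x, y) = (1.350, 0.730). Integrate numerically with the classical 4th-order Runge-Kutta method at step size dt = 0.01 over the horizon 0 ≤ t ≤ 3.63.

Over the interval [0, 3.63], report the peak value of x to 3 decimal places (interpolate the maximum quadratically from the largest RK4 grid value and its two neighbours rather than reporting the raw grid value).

t=0.000: state=(1.350, 0.730)
step 1 (dt=0.01): k1=(0.730, -2.623), k2=(0.717, -2.619), k3=(0.717, -2.618), k4=(0.704, -2.613); state += dt/6·(k1+2k2+2k3+k4)
t=0.010: state=(1.357, 0.704)
t=0.020: state=(1.364, 0.678)
t=0.030: state=(1.371, 0.652)
continuing one RK4 step at a time; state shown every 20 steps (Δt=0.2):
t=0.200: state=(1.446, 0.254)
t=0.400: state=(1.462, -0.075)
t=0.600: state=(1.425, -0.279)
t=0.800: state=(1.354, -0.418)
t=1.000: state=(1.259, -0.537)
t=1.200: state=(1.139, -0.666)
t=1.400: state=(0.990, -0.836)
t=1.600: state=(0.799, -1.096)
t=1.800: state=(0.540, -1.531)
t=2.000: state=(0.164, -2.292)
t=2.200: state=(-0.404, -3.428)
t=2.400: state=(-1.162, -3.817)
t=2.600: state=(-1.768, -2.007)
t=2.800: state=(-1.990, -0.432)
t=3.000: state=(-2.011, 0.107)
t=3.200: state=(-1.972, 0.258)
t=3.400: state=(-1.915, 0.309)
t=3.600: state=(-1.850, 0.337)
t=3.630: state=(-1.840, 0.340)
largest grid value and its neighbours: x(0.340)=1.46375, x(0.350)=1.46376, x(0.360)=1.46363
parabola through these three points peaks at t≈0.346 with x≈1.46378

max x = 1.464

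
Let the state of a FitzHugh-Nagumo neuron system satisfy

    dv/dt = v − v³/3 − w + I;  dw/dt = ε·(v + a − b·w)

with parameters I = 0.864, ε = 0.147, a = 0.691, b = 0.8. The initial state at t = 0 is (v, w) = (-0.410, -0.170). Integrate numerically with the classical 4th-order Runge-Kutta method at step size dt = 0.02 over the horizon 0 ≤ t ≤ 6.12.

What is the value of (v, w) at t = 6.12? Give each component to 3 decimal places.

(v, w) = (1.538, 1.313)

t=0.000: state=(-0.410, -0.170)
step 1 (dt=0.02): k1=(0.647, 0.061), k2=(0.652, 0.062), k3=(0.652, 0.062), k4=(0.657, 0.063); state += dt/6·(k1+2k2+2k3+k4)
t=0.020: state=(-0.397, -0.169)
t=0.040: state=(-0.384, -0.167)
t=0.060: state=(-0.370, -0.166)
continuing one RK4 step at a time; state shown every 10 steps (Δt=0.2):
t=0.200: state=(-0.270, -0.156)
t=0.400: state=(-0.105, -0.138)
t=0.600: state=(0.091, -0.115)
t=0.800: state=(0.324, -0.086)
t=1.000: state=(0.595, -0.051)
t=1.200: state=(0.894, -0.008)
t=1.400: state=(1.194, 0.043)
t=1.600: state=(1.460, 0.101)
t=1.800: state=(1.662, 0.164)
t=2.000: state=(1.795, 0.231)
t=2.200: state=(1.869, 0.299)
t=2.400: state=(1.904, 0.367)
t=2.600: state=(1.914, 0.434)
t=2.800: state=(1.909, 0.499)
t=3.000: state=(1.897, 0.563)
t=3.200: state=(1.879, 0.625)
t=3.400: state=(1.859, 0.685)
t=3.600: state=(1.838, 0.743)
t=3.800: state=(1.816, 0.799)
t=4.000: state=(1.793, 0.853)
t=4.200: state=(1.769, 0.905)
t=4.400: state=(1.746, 0.955)
t=4.600: state=(1.722, 1.003)
t=4.800: state=(1.698, 1.049)
t=5.000: state=(1.674, 1.094)
t=5.200: state=(1.650, 1.137)
t=5.400: state=(1.626, 1.178)
t=5.600: state=(1.602, 1.218)
t=5.800: state=(1.577, 1.256)
t=6.000: state=(1.553, 1.292)
t=6.120: state=(1.538, 1.313)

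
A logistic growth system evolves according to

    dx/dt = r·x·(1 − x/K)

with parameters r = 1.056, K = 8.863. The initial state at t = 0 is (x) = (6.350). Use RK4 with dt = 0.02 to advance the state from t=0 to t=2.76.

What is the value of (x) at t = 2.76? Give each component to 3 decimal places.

(x) = (8.677)

t=0.000: state=(6.350)
step 1 (dt=0.02): k1=(1.901), k2=(1.893), k3=(1.893), k4=(1.884); state += dt/6·(k1+2k2+2k3+k4)
t=0.020: state=(6.388)
t=0.040: state=(6.425)
t=0.060: state=(6.462)
continuing one RK4 step at a time; state shown every 5 steps (Δt=0.1):
t=0.100: state=(6.536)
t=0.200: state=(6.712)
t=0.300: state=(6.880)
t=0.400: state=(7.037)
t=0.500: state=(7.186)
t=0.600: state=(7.325)
t=0.700: state=(7.454)
t=0.800: state=(7.575)
t=0.900: state=(7.687)
t=1.000: state=(7.791)
t=1.100: state=(7.886)
t=1.200: state=(7.974)
t=1.300: state=(8.055)
t=1.400: state=(8.129)
t=1.500: state=(8.197)
t=1.600: state=(8.260)
t=1.700: state=(8.316)
t=1.800: state=(8.368)
t=1.900: state=(8.415)
t=2.000: state=(8.458)
t=2.100: state=(8.497)
t=2.200: state=(8.532)
t=2.300: state=(8.564)
t=2.400: state=(8.593)
t=2.500: state=(8.620)
t=2.600: state=(8.643)
t=2.700: state=(8.665)
t=2.760: state=(8.677)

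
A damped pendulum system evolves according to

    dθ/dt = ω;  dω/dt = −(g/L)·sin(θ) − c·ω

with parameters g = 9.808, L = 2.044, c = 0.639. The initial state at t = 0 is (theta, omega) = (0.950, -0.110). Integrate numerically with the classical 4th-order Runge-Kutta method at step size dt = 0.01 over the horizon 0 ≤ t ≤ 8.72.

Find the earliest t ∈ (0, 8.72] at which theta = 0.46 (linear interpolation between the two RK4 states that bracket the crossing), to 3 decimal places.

t = 0.524

t=0.000: state=(0.950, -0.110)
step 1 (dt=0.01): k1=(-0.110, -3.833), k2=(-0.129, -3.819), k3=(-0.129, -3.819), k4=(-0.148, -3.805); state += dt/6·(k1+2k2+2k3+k4)
t=0.010: state=(0.949, -0.148)
t=0.020: state=(0.947, -0.186)
t=0.030: state=(0.945, -0.224)
continuing one RK4 step at a time; state shown every 50 steps (Δt=0.5):
t=0.500: state=(0.497, -1.495)
t=0.520: state=(0.466, -1.520)
next step: t=0.530: state=(0.451, -1.532) — theta has crossed 0.46
linear interpolation between t=0.520 (0.46636) and t=0.530 (0.45110) → t≈0.524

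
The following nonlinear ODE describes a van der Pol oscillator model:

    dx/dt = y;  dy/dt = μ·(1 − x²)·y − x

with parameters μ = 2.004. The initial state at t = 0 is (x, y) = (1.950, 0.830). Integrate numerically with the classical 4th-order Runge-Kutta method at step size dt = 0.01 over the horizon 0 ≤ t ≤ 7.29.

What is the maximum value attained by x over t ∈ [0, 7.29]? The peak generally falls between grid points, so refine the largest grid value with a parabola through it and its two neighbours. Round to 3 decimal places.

t=0.000: state=(1.950, 0.830)
step 1 (dt=0.01): k1=(0.830, -6.611), k2=(0.797, -6.456), k3=(0.798, -6.459), k4=(0.765, -6.304); state += dt/6·(k1+2k2+2k3+k4)
t=0.010: state=(1.958, 0.765)
t=0.020: state=(1.965, 0.704)
t=0.030: state=(1.972, 0.645)
continuing one RK4 step at a time; state shown every 25 steps (Δt=0.25):
t=0.250: state=(2.018, -0.073)
t=0.500: state=(1.969, -0.277)
t=0.750: state=(1.891, -0.336)
t=1.000: state=(1.803, -0.370)
t=1.250: state=(1.706, -0.406)
t=1.500: state=(1.599, -0.449)
t=1.750: state=(1.480, -0.507)
t=2.000: state=(1.344, -0.588)
t=2.250: state=(1.183, -0.712)
t=2.500: state=(0.982, -0.913)
t=2.750: state=(0.713, -1.275)
t=3.000: state=(0.316, -1.982)
t=3.250: state=(-0.326, -3.230)
t=3.500: state=(-1.239, -3.618)
t=3.750: state=(-1.877, -1.346)
t=4.000: state=(-2.019, -0.058)
t=4.250: state=(-1.986, 0.246)
t=4.500: state=(-1.913, 0.324)
t=4.750: state=(-1.827, 0.361)
t=5.000: state=(-1.733, 0.396)
t=5.250: state=(-1.629, 0.436)
t=5.500: state=(-1.514, 0.489)
t=5.750: state=(-1.383, 0.563)
t=6.000: state=(-1.229, 0.673)
t=6.250: state=(-1.041, 0.848)
t=6.500: state=(-0.795, 1.154)
t=6.750: state=(-0.441, 1.743)
t=7.000: state=(0.122, 2.857)
t=7.250: state=(0.988, 3.817)
t=7.290: state=(1.139, 3.734)
largest grid value and its neighbours: x(0.200)=2.01989, x(0.210)=2.01997, x(0.220)=2.01985
parabola through these three points peaks at t≈0.209 with x≈2.01997

max x = 2.020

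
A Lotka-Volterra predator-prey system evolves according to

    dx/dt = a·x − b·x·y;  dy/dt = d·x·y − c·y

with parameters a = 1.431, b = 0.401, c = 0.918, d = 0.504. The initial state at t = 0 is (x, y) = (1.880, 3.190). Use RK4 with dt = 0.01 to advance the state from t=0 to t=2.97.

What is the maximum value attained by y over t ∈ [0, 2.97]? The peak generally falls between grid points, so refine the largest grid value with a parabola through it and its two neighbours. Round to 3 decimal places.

t=0.000: state=(1.880, 3.190)
step 1 (dt=0.01): k1=(0.285, 0.094), k2=(0.285, 0.096), k3=(0.285, 0.096), k4=(0.285, 0.099); state += dt/6·(k1+2k2+2k3+k4)
t=0.010: state=(1.883, 3.191)
t=0.020: state=(1.886, 3.192)
t=0.030: state=(1.889, 3.193)
continuing one RK4 step at a time; state shown every 10 steps (Δt=0.1):
t=0.100: state=(1.908, 3.202)
t=0.200: state=(1.936, 3.218)
t=0.300: state=(1.963, 3.239)
t=0.400: state=(1.988, 3.264)
t=0.500: state=(2.011, 3.294)
t=0.600: state=(2.032, 3.327)
t=0.700: state=(2.050, 3.364)
t=0.800: state=(2.066, 3.404)
t=0.900: state=(2.077, 3.448)
t=1.000: state=(2.086, 3.493)
t=1.100: state=(2.090, 3.540)
t=1.200: state=(2.090, 3.589)
t=1.300: state=(2.087, 3.637)
t=1.400: state=(2.079, 3.686)
t=1.500: state=(2.067, 3.733)
t=1.600: state=(2.052, 3.778)
t=1.700: state=(2.033, 3.820)
t=1.800: state=(2.011, 3.859)
t=1.900: state=(1.986, 3.894)
t=2.000: state=(1.959, 3.923)
t=2.100: state=(1.930, 3.948)
t=2.200: state=(1.901, 3.967)
t=2.300: state=(1.870, 3.979)
t=2.400: state=(1.839, 3.986)
t=2.500: state=(1.809, 3.987)
t=2.600: state=(1.779, 3.981)
t=2.700: state=(1.750, 3.970)
t=2.800: state=(1.722, 3.952)
t=2.900: state=(1.697, 3.930)
t=2.970: state=(1.680, 3.912)
largest grid value and its neighbours: y(2.450)=3.98714, y(2.460)=3.98716, y(2.470)=3.98711
parabola through these three points peaks at t≈2.458 with y≈3.98716

max y = 3.987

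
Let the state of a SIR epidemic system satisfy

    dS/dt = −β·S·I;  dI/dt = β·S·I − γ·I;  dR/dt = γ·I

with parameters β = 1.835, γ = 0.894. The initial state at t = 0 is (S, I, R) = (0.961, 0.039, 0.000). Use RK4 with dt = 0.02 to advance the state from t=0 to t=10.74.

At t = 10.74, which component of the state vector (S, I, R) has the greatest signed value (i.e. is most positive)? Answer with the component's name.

largest component: R

t=0.000: state=(0.961, 0.039, 0.000)
step 1 (dt=0.02): k1=(-0.069, 0.034, 0.035), k2=(-0.069, 0.034, 0.035), k3=(-0.069, 0.034, 0.035), k4=(-0.070, 0.034, 0.035); state += dt/6·(k1+2k2+2k3+k4)
t=0.020: state=(0.960, 0.040, 0.001)
t=0.040: state=(0.958, 0.040, 0.001)
t=0.060: state=(0.957, 0.041, 0.002)
continuing one RK4 step at a time; state shown every 25 steps (Δt=0.5):
t=0.500: state=(0.919, 0.059, 0.022)
t=1.000: state=(0.860, 0.086, 0.054)
t=1.500: state=(0.784, 0.117, 0.099)
t=2.000: state=(0.695, 0.147, 0.158)
t=2.500: state=(0.600, 0.171, 0.230)
t=3.000: state=(0.510, 0.181, 0.309)
t=3.500: state=(0.432, 0.178, 0.390)
t=4.000: state=(0.369, 0.165, 0.467)
t=4.500: state=(0.320, 0.144, 0.536)
t=5.000: state=(0.283, 0.122, 0.595)
t=5.500: state=(0.256, 0.099, 0.645)
t=6.000: state=(0.236, 0.080, 0.685)
t=6.500: state=(0.221, 0.063, 0.716)
t=7.000: state=(0.210, 0.049, 0.741)
t=7.500: state=(0.202, 0.038, 0.760)
t=8.000: state=(0.196, 0.029, 0.775)
t=8.500: state=(0.191, 0.022, 0.787)
t=9.000: state=(0.188, 0.017, 0.795)
t=9.500: state=(0.185, 0.013, 0.802)
t=10.000: state=(0.183, 0.010, 0.807)
t=10.500: state=(0.182, 0.007, 0.811)
t=10.740: state=(0.181, 0.006, 0.812)
compare at T: S=0.181, I=0.006, R=0.812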